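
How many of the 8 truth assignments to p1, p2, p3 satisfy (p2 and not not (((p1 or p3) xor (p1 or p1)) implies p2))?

4

p1  p2  p3  |  (p1 or p3)  (p1 or p1)  ((p1 or p3) xor (p1 or p1))  φ
T   T   T   |      T           T                    F               T
T   T   F   |      T           T                    F               T
T   F   T   |      T           T                    F               F
T   F   F   |      T           T                    F               F
F   T   T   |      T           F                    T               T
F   T   F   |      F           F                    F               T
F   F   T   |      T           F                    T               F
F   F   F   |      F           F                    F               F
The formula is true on 4 of the 8 rows.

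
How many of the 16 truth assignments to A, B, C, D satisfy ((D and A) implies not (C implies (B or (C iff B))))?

A | B | C | D | φ
- | - | - | - | -
F | F | F | F | T
F | F | F | T | T
F | F | T | F | T
F | F | T | T | T
F | T | F | F | T
F | T | F | T | T
F | T | T | F | T
F | T | T | T | T
T | F | F | F | T
T | F | F | T | F
T | F | T | F | T
T | F | T | T | T
T | T | F | F | T
T | T | F | T | F
T | T | T | F | T
T | T | T | T | F
The formula is true on 13 of the 16 rows.

13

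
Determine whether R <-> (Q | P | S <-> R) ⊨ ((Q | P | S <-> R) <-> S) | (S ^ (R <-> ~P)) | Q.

no

P | Q | R | S | φ | ψ
- | - | - | - | - | -
1 | 1 | 1 | 1 | 1 | 1
1 | 1 | 1 | 0 | 1 | 1
1 | 1 | 0 | 1 | 1 | 1
1 | 1 | 0 | 0 | 1 | 1
1 | 0 | 1 | 1 | 1 | 1
1 | 0 | 1 | 0 | 1 | 0
1 | 0 | 0 | 1 | 1 | 0
1 | 0 | 0 | 0 | 1 | 1
0 | 1 | 1 | 1 | 1 | 1
0 | 1 | 1 | 0 | 1 | 1
0 | 1 | 0 | 1 | 1 | 1
0 | 1 | 0 | 0 | 1 | 1
0 | 0 | 1 | 1 | 1 | 1
0 | 0 | 1 | 0 | 0 | 1
0 | 0 | 0 | 1 | 1 | 1
0 | 0 | 0 | 0 | 0 | 0
At P=1, Q=0, R=1, S=0 we have φ true but ψ false, so φ does not entail ψ.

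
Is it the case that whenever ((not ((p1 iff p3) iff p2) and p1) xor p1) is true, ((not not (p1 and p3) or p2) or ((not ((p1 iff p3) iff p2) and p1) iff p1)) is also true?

no

p1 | p2 | p3 | φ | ψ
-- | -- | -- | - | -
T  | T  | T  | T | T
T  | T  | F  | F | T
T  | F  | T  | F | T
T  | F  | F  | T | F
F  | T  | T  | F | T
F  | T  | F  | F | T
F  | F  | T  | F | T
F  | F  | F  | F | T
At p1=T, p2=F, p3=F we have φ true but ψ false, so φ does not entail ψ.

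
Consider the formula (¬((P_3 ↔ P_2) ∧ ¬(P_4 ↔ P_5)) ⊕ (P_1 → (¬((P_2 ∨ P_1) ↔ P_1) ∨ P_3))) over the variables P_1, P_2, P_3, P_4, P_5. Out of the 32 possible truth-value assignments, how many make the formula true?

P_1 | P_2 | P_3 | P_4 | P_5 || φ
 F  |  F  |  F  |  F  |  F  || F
 F  |  F  |  F  |  F  |  T  || T
 F  |  F  |  F  |  T  |  F  || T
 F  |  F  |  F  |  T  |  T  || F
 F  |  F  |  T  |  F  |  F  || F
 F  |  F  |  T  |  F  |  T  || F
 F  |  F  |  T  |  T  |  F  || F
 F  |  F  |  T  |  T  |  T  || F
 F  |  T  |  F  |  F  |  F  || F
 F  |  T  |  F  |  F  |  T  || F
 F  |  T  |  F  |  T  |  F  || F
 F  |  T  |  F  |  T  |  T  || F
 F  |  T  |  T  |  F  |  F  || F
 F  |  T  |  T  |  F  |  T  || T
 F  |  T  |  T  |  T  |  F  || T
 F  |  T  |  T  |  T  |  T  || F
 T  |  F  |  F  |  F  |  F  || T
 T  |  F  |  F  |  F  |  T  || F
 T  |  F  |  F  |  T  |  F  || F
 T  |  F  |  F  |  T  |  T  || T
 T  |  F  |  T  |  F  |  F  || F
 T  |  F  |  T  |  F  |  T  || F
 T  |  F  |  T  |  T  |  F  || F
 T  |  F  |  T  |  T  |  T  || F
 T  |  T  |  F  |  F  |  F  || T
 T  |  T  |  F  |  F  |  T  || T
 T  |  T  |  F  |  T  |  F  || T
 T  |  T  |  F  |  T  |  T  || T
 T  |  T  |  T  |  F  |  F  || F
 T  |  T  |  T  |  F  |  T  || T
 T  |  T  |  T  |  T  |  F  || T
 T  |  T  |  T  |  T  |  T  || F
The formula is true on 12 of the 32 rows.

12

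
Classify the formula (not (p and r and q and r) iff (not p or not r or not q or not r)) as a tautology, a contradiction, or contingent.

p | q | r | (p and r and q and r) | not (p and r and q and r) | not p | not r | not q | φ
- | - | - | --------------------- | ------------------------- | ----- | ----- | ----- | -
T | T | T |           T           |             F             |   F   |   F   |   F   | T
T | T | F |           F           |             T             |   F   |   T   |   F   | T
T | F | T |           F           |             T             |   F   |   F   |   T   | T
T | F | F |           F           |             T             |   F   |   T   |   T   | T
F | T | T |           F           |             T             |   T   |   F   |   F   | T
F | T | F |           F           |             T             |   T   |   T   |   F   | T
F | F | T |           F           |             T             |   T   |   F   |   T   | T
F | F | F |           F           |             T             |   T   |   T   |   T   | T
Every row is T, so the formula is a tautology.

tautology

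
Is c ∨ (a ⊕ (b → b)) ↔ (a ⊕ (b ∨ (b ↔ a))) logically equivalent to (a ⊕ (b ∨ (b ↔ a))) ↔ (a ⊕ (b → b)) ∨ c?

equivalent

a | b | c | φ | ψ
- | - | - | - | -
F | F | F | T | T
F | F | T | T | T
F | T | F | T | T
F | T | T | T | T
T | F | F | F | F
T | F | T | T | T
T | T | F | T | T
T | T | T | F | F
The columns for φ and ψ agree on every row, so they are logically equivalent.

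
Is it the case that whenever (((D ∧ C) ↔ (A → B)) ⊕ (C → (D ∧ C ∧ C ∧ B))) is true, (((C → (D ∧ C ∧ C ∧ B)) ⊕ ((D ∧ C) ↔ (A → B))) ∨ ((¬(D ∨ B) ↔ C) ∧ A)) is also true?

A | B | C | D || φ | ψ
T | T | T | T || F | F
T | T | T | F || F | F
T | T | F | T || T | T
T | T | F | F || T | T
T | F | T | T || F | F
T | F | T | F || T | T
T | F | F | T || F | T
T | F | F | F || F | F
F | T | T | T || F | F
F | T | T | F || F | F
F | T | F | T || T | T
F | T | F | F || T | T
F | F | T | T || T | T
F | F | T | F || F | F
F | F | F | T || T | T
F | F | F | F || T | T
In every row where φ is true, ψ is also true, so φ ⊨ ψ.

yes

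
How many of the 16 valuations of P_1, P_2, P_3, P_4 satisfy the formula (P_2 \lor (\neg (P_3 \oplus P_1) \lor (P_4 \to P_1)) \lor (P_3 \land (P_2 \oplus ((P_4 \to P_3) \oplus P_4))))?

15

P_1 | P_2 | P_3 | P_4 | (P_3 \oplus P_1) | \neg (P_3 \oplus P_1) | (P_4 \to P_1) | (P_4 \to P_3) | ((P_4 \to P_3) \oplus P_4) | φ
--- | --- | --- | --- | ---------------- | --------------------- | ------------- | ------------- | -------------------------- | -
 F  |  F  |  F  |  F  |        F         |           T           |       T       |       T       |             T              | T
 F  |  F  |  F  |  T  |        F         |           T           |       F       |       F       |             T              | T
 F  |  F  |  T  |  F  |        T         |           F           |       T       |       T       |             T              | T
 F  |  F  |  T  |  T  |        T         |           F           |       F       |       T       |             F              | F
 F  |  T  |  F  |  F  |        F         |           T           |       T       |       T       |             T              | T
 F  |  T  |  F  |  T  |        F         |           T           |       F       |       F       |             T              | T
 F  |  T  |  T  |  F  |        T         |           F           |       T       |       T       |             T              | T
 F  |  T  |  T  |  T  |        T         |           F           |       F       |       T       |             F              | T
 T  |  F  |  F  |  F  |        T         |           F           |       T       |       T       |             T              | T
 T  |  F  |  F  |  T  |        T         |           F           |       T       |       F       |             T              | T
 T  |  F  |  T  |  F  |        F         |           T           |       T       |       T       |             T              | T
 T  |  F  |  T  |  T  |        F         |           T           |       T       |       T       |             F              | T
 T  |  T  |  F  |  F  |        T         |           F           |       T       |       T       |             T              | T
 T  |  T  |  F  |  T  |        T         |           F           |       T       |       F       |             T              | T
 T  |  T  |  T  |  F  |        F         |           T           |       T       |       T       |             T              | T
 T  |  T  |  T  |  T  |        F         |           T           |       T       |       T       |             F              | T
The formula is true on 15 of the 16 rows.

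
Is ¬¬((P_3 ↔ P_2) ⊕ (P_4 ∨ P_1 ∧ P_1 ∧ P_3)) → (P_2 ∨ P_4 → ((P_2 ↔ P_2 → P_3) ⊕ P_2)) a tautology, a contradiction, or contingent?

P_1 | P_2 | P_3 | P_4 || φ
 1  |  1  |  1  |  1  || 1
 1  |  1  |  1  |  0  || 1
 1  |  1  |  0  |  1  || 1
 1  |  1  |  0  |  0  || 1
 1  |  0  |  1  |  1  || 0
 1  |  0  |  1  |  0  || 1
 1  |  0  |  0  |  1  || 1
 1  |  0  |  0  |  0  || 1
 0  |  1  |  1  |  1  || 1
 0  |  1  |  1  |  0  || 0
 0  |  1  |  0  |  1  || 1
 0  |  1  |  0  |  0  || 1
 0  |  0  |  1  |  1  || 0
 0  |  0  |  1  |  0  || 1
 0  |  0  |  0  |  1  || 1
 0  |  0  |  0  |  0  || 1
13 of 16 rows are 1, so the formula is contingent.

contingent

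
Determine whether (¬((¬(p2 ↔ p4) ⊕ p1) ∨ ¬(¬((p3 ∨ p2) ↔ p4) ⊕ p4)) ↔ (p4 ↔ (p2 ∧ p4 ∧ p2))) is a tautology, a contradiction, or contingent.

contingent

p1 | p2 | p3 | p4 | (p2 ↔ p4) | ¬(p2 ↔ p4) | (¬(p2 ↔ p4) ⊕ p1) | (p3 ∨ p2) | ((p3 ∨ p2) ↔ p4) | ¬((p3 ∨ p2) ↔ p4) | (¬((p3 ∨ p2) ↔ p4) ⊕ p4) | ¬(¬((p3 ∨ p2) ↔ p4) ⊕ p4) | (p2 ∧ p4 ∧ p2) | (p4 ↔ (p2 ∧ p4 ∧ p2)) | φ
-- | -- | -- | -- | --------- | ---------- | ----------------- | --------- | ---------------- | ----------------- | ------------------------ | ------------------------- | -------------- | --------------------- | -
0  | 0  | 0  | 0  |     1     |     0      |         0         |     0     |        1         |         0         |            0             |             1             |       0        |           1           | 0
0  | 0  | 0  | 1  |     0     |     1      |         1         |     0     |        0         |         1         |            0             |             1             |       0        |           0           | 1
0  | 0  | 1  | 0  |     1     |     0      |         0         |     1     |        0         |         1         |            1             |             0             |       0        |           1           | 1
0  | 0  | 1  | 1  |     0     |     1      |         1         |     1     |        1         |         0         |            1             |             0             |       0        |           0           | 1
0  | 1  | 0  | 0  |     0     |     1      |         1         |     1     |        0         |         1         |            1             |             0             |       0        |           1           | 0
0  | 1  | 0  | 1  |     1     |     0      |         0         |     1     |        1         |         0         |            1             |             0             |       1        |           1           | 1
0  | 1  | 1  | 0  |     0     |     1      |         1         |     1     |        0         |         1         |            1             |             0             |       0        |           1           | 0
0  | 1  | 1  | 1  |     1     |     0      |         0         |     1     |        1         |         0         |            1             |             0             |       1        |           1           | 1
1  | 0  | 0  | 0  |     1     |     0      |         1         |     0     |        1         |         0         |            0             |             1             |       0        |           1           | 0
1  | 0  | 0  | 1  |     0     |     1      |         0         |     0     |        0         |         1         |            0             |             1             |       0        |           0           | 1
1  | 0  | 1  | 0  |     1     |     0      |         1         |     1     |        0         |         1         |            1             |             0             |       0        |           1           | 0
1  | 0  | 1  | 1  |     0     |     1      |         0         |     1     |        1         |         0         |            1             |             0             |       0        |           0           | 0
1  | 1  | 0  | 0  |     0     |     1      |         0         |     1     |        0         |         1         |            1             |             0             |       0        |           1           | 1
1  | 1  | 0  | 1  |     1     |     0      |         1         |     1     |        1         |         0         |            1             |             0             |       1        |           1           | 0
1  | 1  | 1  | 0  |     0     |     1      |         0         |     1     |        0         |         1         |            1             |             0             |       0        |           1           | 1
1  | 1  | 1  | 1  |     1     |     0      |         1         |     1     |        1         |         0         |            1             |             0             |       1        |           1           | 0
8 of 16 rows are 1, so the formula is contingent.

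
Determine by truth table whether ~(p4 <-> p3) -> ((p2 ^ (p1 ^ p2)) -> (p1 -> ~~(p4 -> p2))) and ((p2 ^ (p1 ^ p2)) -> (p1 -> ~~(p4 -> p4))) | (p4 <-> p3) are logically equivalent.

  p1  |   p2  |   p3  |   p4  |   φ   |   ψ  
----- | ----- | ----- | ----- | ----- | -----
 True |  True |  True |  True |  True |  True
 True |  True |  True | False |  True |  True
 True |  True | False |  True |  True |  True
 True |  True | False | False |  True |  True
 True | False |  True |  True |  True |  True
 True | False |  True | False |  True |  True
 True | False | False |  True | False |  True
 True | False | False | False |  True |  True
False |  True |  True |  True |  True |  True
False |  True |  True | False |  True |  True
False |  True | False |  True |  True |  True
False |  True | False | False |  True |  True
False | False |  True |  True |  True |  True
False | False |  True | False |  True |  True
False | False | False |  True |  True |  True
False | False | False | False |  True |  True
The columns differ at p1=True, p2=False, p3=False, p4=True (φ=False, ψ=True), so they are not equivalent.

not equivalent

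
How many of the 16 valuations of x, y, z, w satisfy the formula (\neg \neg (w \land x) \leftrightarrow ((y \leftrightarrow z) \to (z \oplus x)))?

6

x  y  z  w  |  (w \land x)  \neg (w \land x)  \neg \neg (w \land x)  (y \leftrightarrow z)  (z \oplus x)  φ
F  F  F  F  |       F              T                    F                      T                 F        T
F  F  F  T  |       F              T                    F                      T                 F        T
F  F  T  F  |       F              T                    F                      F                 T        F
F  F  T  T  |       F              T                    F                      F                 T        F
F  T  F  F  |       F              T                    F                      F                 F        F
F  T  F  T  |       F              T                    F                      F                 F        F
F  T  T  F  |       F              T                    F                      T                 T        F
F  T  T  T  |       F              T                    F                      T                 T        F
T  F  F  F  |       F              T                    F                      T                 T        F
T  F  F  T  |       T              F                    T                      T                 T        T
T  F  T  F  |       F              T                    F                      F                 F        F
T  F  T  T  |       T              F                    T                      F                 F        T
T  T  F  F  |       F              T                    F                      F                 T        F
T  T  F  T  |       T              F                    T                      F                 T        T
T  T  T  F  |       F              T                    F                      T                 F        T
T  T  T  T  |       T              F                    T                      T                 F        F
The formula is true on 6 of the 16 rows.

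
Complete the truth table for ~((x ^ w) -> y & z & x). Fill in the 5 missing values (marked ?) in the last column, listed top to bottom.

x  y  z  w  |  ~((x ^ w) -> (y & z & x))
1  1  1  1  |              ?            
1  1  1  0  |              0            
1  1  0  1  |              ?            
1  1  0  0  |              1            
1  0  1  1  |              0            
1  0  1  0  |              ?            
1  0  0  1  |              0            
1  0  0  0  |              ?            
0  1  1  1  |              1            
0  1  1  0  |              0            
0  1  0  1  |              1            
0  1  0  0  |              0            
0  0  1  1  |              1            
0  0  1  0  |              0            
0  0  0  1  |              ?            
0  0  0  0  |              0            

Row x=1, y=1, z=1, w=1: (x ^ w) = 0, (y & z & x) = 1, ((x ^ w) -> y & z & x) = 1, so ~((x ^ w) -> (y & z & x)) = 0.
Row x=1, y=1, z=0, w=1: (x ^ w) = 0, (y & z & x) = 0, ((x ^ w) -> y & z & x) = 1, so ~((x ^ w) -> (y & z & x)) = 0.
Row x=1, y=0, z=1, w=0: (x ^ w) = 1, (y & z & x) = 0, ((x ^ w) -> y & z & x) = 0, so ~((x ^ w) -> (y & z & x)) = 1.
Row x=1, y=0, z=0, w=0: (x ^ w) = 1, (y & z & x) = 0, ((x ^ w) -> y & z & x) = 0, so ~((x ^ w) -> (y & z & x)) = 1.
Row x=0, y=0, z=0, w=1: (x ^ w) = 1, (y & z & x) = 0, ((x ^ w) -> y & z & x) = 0, so ~((x ^ w) -> (y & z & x)) = 1.

0, 0, 1, 1, 1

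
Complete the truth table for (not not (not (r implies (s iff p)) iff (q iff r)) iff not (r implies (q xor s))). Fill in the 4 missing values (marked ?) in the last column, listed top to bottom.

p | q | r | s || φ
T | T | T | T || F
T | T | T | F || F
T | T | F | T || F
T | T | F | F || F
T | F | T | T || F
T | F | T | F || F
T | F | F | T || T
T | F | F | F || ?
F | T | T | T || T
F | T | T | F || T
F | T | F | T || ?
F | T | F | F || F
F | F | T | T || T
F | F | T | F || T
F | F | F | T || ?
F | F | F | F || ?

T, F, T, T

Row p=T, q=F, r=F, s=F: not not (not (r implies (s iff p)) iff (q iff r)) = F, not (r implies (q xor s)) = F, so the formula = T.
Row p=F, q=T, r=F, s=T: not not (not (r implies (s iff p)) iff (q iff r)) = T, not (r implies (q xor s)) = F, so the formula = F.
Row p=F, q=F, r=F, s=T: not not (not (r implies (s iff p)) iff (q iff r)) = F, not (r implies (q xor s)) = F, so the formula = T.
Row p=F, q=F, r=F, s=F: not not (not (r implies (s iff p)) iff (q iff r)) = F, not (r implies (q xor s)) = F, so the formula = T.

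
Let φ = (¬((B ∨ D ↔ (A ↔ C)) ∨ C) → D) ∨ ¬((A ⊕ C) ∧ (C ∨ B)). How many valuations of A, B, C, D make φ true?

15

A  B  C  D  |  φ
F  F  F  F  |  T
F  F  F  T  |  T
F  F  T  F  |  T
F  F  T  T  |  T
F  T  F  F  |  T
F  T  F  T  |  T
F  T  T  F  |  T
F  T  T  T  |  T
T  F  F  F  |  T
T  F  F  T  |  T
T  F  T  F  |  T
T  F  T  T  |  T
T  T  F  F  |  F
T  T  F  T  |  T
T  T  T  F  |  T
T  T  T  T  |  T
The formula is true on 15 of the 16 rows.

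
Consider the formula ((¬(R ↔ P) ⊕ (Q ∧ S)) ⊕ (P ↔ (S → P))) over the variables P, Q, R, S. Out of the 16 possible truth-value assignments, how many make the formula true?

8

P  Q  R  S  |  (R ↔ P)  ¬(R ↔ P)  (Q ∧ S)  (¬(R ↔ P) ⊕ (Q ∧ S))  (S → P)  (P ↔ (S → P))  φ
1  1  1  1  |     1        0         1              1               1           1        0
1  1  1  0  |     1        0         0              0               1           1        1
1  1  0  1  |     0        1         1              0               1           1        1
1  1  0  0  |     0        1         0              1               1           1        0
1  0  1  1  |     1        0         0              0               1           1        1
1  0  1  0  |     1        0         0              0               1           1        1
1  0  0  1  |     0        1         0              1               1           1        0
1  0  0  0  |     0        1         0              1               1           1        0
0  1  1  1  |     0        1         1              0               0           1        1
0  1  1  0  |     0        1         0              1               1           0        1
0  1  0  1  |     1        0         1              1               0           1        0
0  1  0  0  |     1        0         0              0               1           0        0
0  0  1  1  |     0        1         0              1               0           1        0
0  0  1  0  |     0        1         0              1               1           0        1
0  0  0  1  |     1        0         0              0               0           1        1
0  0  0  0  |     1        0         0              0               1           0        0
The formula is true on 8 of the 16 rows.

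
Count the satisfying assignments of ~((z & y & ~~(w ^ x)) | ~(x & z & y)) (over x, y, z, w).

x  y  z  w  |  (w ^ x)  ~(w ^ x)  ~~(w ^ x)  (z & y & ~~(w ^ x))  (x & z & y)  ~(x & z & y)  φ
F  F  F  F  |     F        T          F               F                F            T        F
F  F  F  T  |     T        F          T               F                F            T        F
F  F  T  F  |     F        T          F               F                F            T        F
F  F  T  T  |     T        F          T               F                F            T        F
F  T  F  F  |     F        T          F               F                F            T        F
F  T  F  T  |     T        F          T               F                F            T        F
F  T  T  F  |     F        T          F               F                F            T        F
F  T  T  T  |     T        F          T               T                F            T        F
T  F  F  F  |     T        F          T               F                F            T        F
T  F  F  T  |     F        T          F               F                F            T        F
T  F  T  F  |     T        F          T               F                F            T        F
T  F  T  T  |     F        T          F               F                F            T        F
T  T  F  F  |     T        F          T               F                F            T        F
T  T  F  T  |     F        T          F               F                F            T        F
T  T  T  F  |     T        F          T               T                T            F        F
T  T  T  T  |     F        T          F               F                T            F        T
The formula is true on 1 of the 16 rows.

1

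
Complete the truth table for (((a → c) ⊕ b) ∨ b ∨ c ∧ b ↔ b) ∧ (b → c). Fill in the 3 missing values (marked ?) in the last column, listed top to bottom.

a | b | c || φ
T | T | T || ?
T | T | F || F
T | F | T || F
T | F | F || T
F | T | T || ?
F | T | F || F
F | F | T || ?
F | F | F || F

T, T, F

Row a=T, b=T, c=T: (((a → c) ⊕ b) ∨ b ∨ c ∧ b ↔ b) = T, (b → c) = T, so the formula = T.
Row a=F, b=T, c=T: (((a → c) ⊕ b) ∨ b ∨ c ∧ b ↔ b) = T, (b → c) = T, so the formula = T.
Row a=F, b=F, c=T: (((a → c) ⊕ b) ∨ b ∨ c ∧ b ↔ b) = F, (b → c) = T, so the formula = F.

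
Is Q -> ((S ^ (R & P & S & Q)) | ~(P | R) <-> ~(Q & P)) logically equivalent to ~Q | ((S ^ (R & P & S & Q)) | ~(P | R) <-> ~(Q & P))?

  P   |   Q   |   R   |   S   ||   φ   |   ψ  
 True |  True |  True |  True ||  True |  True
 True |  True |  True | False ||  True |  True
 True |  True | False |  True || False | False
 True |  True | False | False ||  True |  True
 True | False |  True |  True ||  True |  True
 True | False |  True | False ||  True |  True
 True | False | False |  True ||  True |  True
 True | False | False | False ||  True |  True
False |  True |  True |  True ||  True |  True
False |  True |  True | False || False | False
False |  True | False |  True ||  True |  True
False |  True | False | False ||  True |  True
False | False |  True |  True ||  True |  True
False | False |  True | False ||  True |  True
False | False | False |  True ||  True |  True
False | False | False | False ||  True |  True
The columns for φ and ψ agree on every row, so they are logically equivalent.

equivalent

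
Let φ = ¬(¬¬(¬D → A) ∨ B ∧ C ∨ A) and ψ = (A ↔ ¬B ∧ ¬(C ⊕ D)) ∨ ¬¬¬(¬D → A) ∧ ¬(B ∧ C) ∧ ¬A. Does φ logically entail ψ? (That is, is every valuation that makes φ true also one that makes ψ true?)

yes

  A   |   B   |   C   |   D   |   φ   |   ψ  
----- | ----- | ----- | ----- | ----- | -----
False | False | False | False |  True |  True
False | False | False |  True | False |  True
False | False |  True | False |  True |  True
False | False |  True |  True | False | False
False |  True | False | False |  True |  True
False |  True | False |  True | False |  True
False |  True |  True | False | False |  True
False |  True |  True |  True | False |  True
 True | False | False | False | False |  True
 True | False | False |  True | False | False
 True | False |  True | False | False | False
 True | False |  True |  True | False |  True
 True |  True | False | False | False | False
 True |  True | False |  True | False | False
 True |  True |  True | False | False | False
 True |  True |  True |  True | False | False
In every row where φ is true, ψ is also true, so φ ⊨ ψ.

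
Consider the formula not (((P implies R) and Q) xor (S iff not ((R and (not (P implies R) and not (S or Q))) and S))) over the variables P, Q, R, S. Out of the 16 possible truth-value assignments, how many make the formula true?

8

P  Q  R  S  |  (P implies R)  ((P implies R) and Q)  not (P implies R)  (S or Q)  not (S or Q)  φ
1  1  1  1  |        1                  1                    0             1           0        1
1  1  1  0  |        1                  1                    0             1           0        0
1  1  0  1  |        0                  0                    1             1           0        0
1  1  0  0  |        0                  0                    1             1           0        1
1  0  1  1  |        1                  0                    0             1           0        0
1  0  1  0  |        1                  0                    0             0           1        1
1  0  0  1  |        0                  0                    1             1           0        0
1  0  0  0  |        0                  0                    1             0           1        1
0  1  1  1  |        1                  1                    0             1           0        1
0  1  1  0  |        1                  1                    0             1           0        0
0  1  0  1  |        1                  1                    0             1           0        1
0  1  0  0  |        1                  1                    0             1           0        0
0  0  1  1  |        1                  0                    0             1           0        0
0  0  1  0  |        1                  0                    0             0           1        1
0  0  0  1  |        1                  0                    0             1           0        0
0  0  0  0  |        1                  0                    0             0           1        1
The formula is true on 8 of the 16 rows.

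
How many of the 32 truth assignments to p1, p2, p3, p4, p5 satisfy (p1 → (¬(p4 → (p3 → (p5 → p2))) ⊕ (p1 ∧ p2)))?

p1 | p2 | p3 | p4 | p5 | φ
-- | -- | -- | -- | -- | -
F  | F  | F  | F  | F  | T
F  | F  | F  | F  | T  | T
F  | F  | F  | T  | F  | T
F  | F  | F  | T  | T  | T
F  | F  | T  | F  | F  | T
F  | F  | T  | F  | T  | T
F  | F  | T  | T  | F  | T
F  | F  | T  | T  | T  | T
F  | T  | F  | F  | F  | T
F  | T  | F  | F  | T  | T
F  | T  | F  | T  | F  | T
F  | T  | F  | T  | T  | T
F  | T  | T  | F  | F  | T
F  | T  | T  | F  | T  | T
F  | T  | T  | T  | F  | T
F  | T  | T  | T  | T  | T
T  | F  | F  | F  | F  | F
T  | F  | F  | F  | T  | F
T  | F  | F  | T  | F  | F
T  | F  | F  | T  | T  | F
T  | F  | T  | F  | F  | F
T  | F  | T  | F  | T  | F
T  | F  | T  | T  | F  | F
T  | F  | T  | T  | T  | T
T  | T  | F  | F  | F  | T
T  | T  | F  | F  | T  | T
T  | T  | F  | T  | F  | T
T  | T  | F  | T  | T  | T
T  | T  | T  | F  | F  | T
T  | T  | T  | F  | T  | T
T  | T  | T  | T  | F  | T
T  | T  | T  | T  | T  | T
The formula is true on 25 of the 32 rows.

25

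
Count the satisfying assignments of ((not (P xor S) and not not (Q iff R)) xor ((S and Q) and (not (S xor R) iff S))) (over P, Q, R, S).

4

P | Q | R | S | (P xor S) | not (P xor S) | (Q iff R) | not (Q iff R) | not not (Q iff R) | (S and Q) | (S xor R) | not (S xor R) | (not (S xor R) iff S) | φ
- | - | - | - | --------- | ------------- | --------- | ------------- | ----------------- | --------- | --------- | ------------- | --------------------- | -
F | F | F | F |     F     |       T       |     T     |       F       |         T         |     F     |     F     |       T       |           F           | T
F | F | F | T |     T     |       F       |     T     |       F       |         T         |     F     |     T     |       F       |           F           | F
F | F | T | F |     F     |       T       |     F     |       T       |         F         |     F     |     T     |       F       |           T           | F
F | F | T | T |     T     |       F       |     F     |       T       |         F         |     F     |     F     |       T       |           T           | F
F | T | F | F |     F     |       T       |     F     |       T       |         F         |     F     |     F     |       T       |           F           | F
F | T | F | T |     T     |       F       |     F     |       T       |         F         |     T     |     T     |       F       |           F           | F
F | T | T | F |     F     |       T       |     T     |       F       |         T         |     F     |     T     |       F       |           T           | T
F | T | T | T |     T     |       F       |     T     |       F       |         T         |     T     |     F     |       T       |           T           | T
T | F | F | F |     T     |       F       |     T     |       F       |         T         |     F     |     F     |       T       |           F           | F
T | F | F | T |     F     |       T       |     T     |       F       |         T         |     F     |     T     |       F       |           F           | T
T | F | T | F |     T     |       F       |     F     |       T       |         F         |     F     |     T     |       F       |           T           | F
T | F | T | T |     F     |       T       |     F     |       T       |         F         |     F     |     F     |       T       |           T           | F
T | T | F | F |     T     |       F       |     F     |       T       |         F         |     F     |     F     |       T       |           F           | F
T | T | F | T |     F     |       T       |     F     |       T       |         F         |     T     |     T     |       F       |           F           | F
T | T | T | F |     T     |       F       |     T     |       F       |         T         |     F     |     T     |       F       |           T           | F
T | T | T | T |     F     |       T       |     T     |       F       |         T         |     T     |     F     |       T       |           T           | F
The formula is true on 4 of the 16 rows.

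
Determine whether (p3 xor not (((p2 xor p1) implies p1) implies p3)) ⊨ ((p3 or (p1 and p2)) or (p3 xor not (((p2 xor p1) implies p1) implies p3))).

yes

  p1  |   p2  |   p3  |   φ   |   ψ  
----- | ----- | ----- | ----- | -----
 True |  True |  True |  True |  True
 True |  True | False |  True |  True
 True | False |  True |  True |  True
 True | False | False |  True |  True
False |  True |  True |  True |  True
False |  True | False | False | False
False | False |  True |  True |  True
False | False | False |  True |  True
In every row where φ is true, ψ is also true, so φ ⊨ ψ.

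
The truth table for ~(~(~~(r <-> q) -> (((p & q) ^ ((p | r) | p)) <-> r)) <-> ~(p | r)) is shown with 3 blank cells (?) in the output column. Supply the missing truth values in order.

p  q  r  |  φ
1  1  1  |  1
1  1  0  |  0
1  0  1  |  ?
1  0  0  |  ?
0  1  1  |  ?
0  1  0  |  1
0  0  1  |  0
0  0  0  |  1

0, 1, 0

Row p=1, q=0, r=1: ~(~~(r <-> q) -> (((p & q) ^ ((p | r) | p)) <-> r)) = 0, ~(p | r) = 0, (~(~~(r <-> q) -> (((p & q) ^ ((p | r) | p)) <-> r)) <-> ~(p | r)) = 1, so the formula = 0.
Row p=1, q=0, r=0: ~(~~(r <-> q) -> (((p & q) ^ ((p | r) | p)) <-> r)) = 1, ~(p | r) = 0, (~(~~(r <-> q) -> (((p & q) ^ ((p | r) | p)) <-> r)) <-> ~(p | r)) = 0, so the formula = 1.
Row p=0, q=1, r=1: ~(~~(r <-> q) -> (((p & q) ^ ((p | r) | p)) <-> r)) = 0, ~(p | r) = 0, (~(~~(r <-> q) -> (((p & q) ^ ((p | r) | p)) <-> r)) <-> ~(p | r)) = 1, so the formula = 0.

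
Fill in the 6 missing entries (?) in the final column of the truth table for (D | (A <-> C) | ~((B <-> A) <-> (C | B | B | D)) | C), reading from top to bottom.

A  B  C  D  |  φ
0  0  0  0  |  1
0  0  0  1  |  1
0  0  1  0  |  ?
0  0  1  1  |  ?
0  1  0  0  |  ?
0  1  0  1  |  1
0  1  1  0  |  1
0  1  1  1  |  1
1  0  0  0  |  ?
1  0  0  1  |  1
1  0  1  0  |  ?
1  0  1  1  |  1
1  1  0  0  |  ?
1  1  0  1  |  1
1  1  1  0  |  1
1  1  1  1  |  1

1, 1, 1, 0, 1, 0

Row A=0, B=0, C=1, D=0: (A <-> C) = 0, ~((B <-> A) <-> (C | B | B | D)) = 0, so the formula = 1.
Row A=0, B=0, C=1, D=1: (A <-> C) = 0, ~((B <-> A) <-> (C | B | B | D)) = 0, so the formula = 1.
Row A=0, B=1, C=0, D=0: (A <-> C) = 1, ~((B <-> A) <-> (C | B | B | D)) = 1, so the formula = 1.
Row A=1, B=0, C=0, D=0: (A <-> C) = 0, ~((B <-> A) <-> (C | B | B | D)) = 0, so the formula = 0.
Row A=1, B=0, C=1, D=0: (A <-> C) = 1, ~((B <-> A) <-> (C | B | B | D)) = 1, so the formula = 1.
Row A=1, B=1, C=0, D=0: (A <-> C) = 0, ~((B <-> A) <-> (C | B | B | D)) = 0, so the formula = 0.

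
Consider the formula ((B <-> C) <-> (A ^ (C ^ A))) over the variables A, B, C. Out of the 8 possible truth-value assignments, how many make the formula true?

A  B  C  |  ((B <-> C) <-> (A ^ (C ^ A)))
T  T  T  |                T              
T  T  F  |                T              
T  F  T  |                F              
T  F  F  |                F              
F  T  T  |                T              
F  T  F  |                T              
F  F  T  |                F              
F  F  F  |                F              
The formula is true on 4 of the 8 rows.

4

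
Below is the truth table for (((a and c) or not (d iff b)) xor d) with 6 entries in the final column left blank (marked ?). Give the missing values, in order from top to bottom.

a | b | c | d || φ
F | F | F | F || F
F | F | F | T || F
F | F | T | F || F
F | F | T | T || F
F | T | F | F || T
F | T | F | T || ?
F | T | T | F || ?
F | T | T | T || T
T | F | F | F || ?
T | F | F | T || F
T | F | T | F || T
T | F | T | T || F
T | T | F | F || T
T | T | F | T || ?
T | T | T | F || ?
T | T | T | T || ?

T, T, F, T, T, F

Row a=F, b=T, c=F, d=T: ((a and c) or not (d iff b)) = F, so the formula = T.
Row a=F, b=T, c=T, d=F: ((a and c) or not (d iff b)) = T, so the formula = T.
Row a=T, b=F, c=F, d=F: ((a and c) or not (d iff b)) = F, so the formula = F.
Row a=T, b=T, c=F, d=T: ((a and c) or not (d iff b)) = F, so the formula = T.
Row a=T, b=T, c=T, d=F: ((a and c) or not (d iff b)) = T, so the formula = T.
Row a=T, b=T, c=T, d=T: ((a and c) or not (d iff b)) = T, so the formula = F.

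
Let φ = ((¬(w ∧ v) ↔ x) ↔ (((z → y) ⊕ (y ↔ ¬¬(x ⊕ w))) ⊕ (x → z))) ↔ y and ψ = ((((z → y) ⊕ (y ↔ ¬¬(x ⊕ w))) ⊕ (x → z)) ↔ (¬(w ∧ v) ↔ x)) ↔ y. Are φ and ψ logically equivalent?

equivalent

x | y | z | w | v | φ | ψ
- | - | - | - | - | - | -
F | F | F | F | F | T | T
F | F | F | F | T | T | T
F | F | F | T | F | F | F
F | F | F | T | T | T | T
F | F | T | F | F | F | F
F | F | T | F | T | F | F
F | F | T | T | F | T | T
F | F | T | T | T | F | F
F | T | F | F | F | T | T
F | T | F | F | T | T | T
F | T | F | T | F | F | F
F | T | F | T | T | T | T
F | T | T | F | F | T | T
F | T | T | F | T | T | T
F | T | T | T | F | F | F
F | T | T | T | T | T | T
T | F | F | F | F | F | F
T | F | F | F | T | F | F
T | F | F | T | F | T | T
T | F | F | T | T | F | F
T | F | T | F | F | F | F
T | F | T | F | T | F | F
T | F | T | T | F | T | T
T | F | T | T | T | F | F
T | T | F | F | F | F | F
T | T | F | F | T | F | F
T | T | F | T | F | T | T
T | T | F | T | T | F | F
T | T | T | F | F | T | T
T | T | T | F | T | T | T
T | T | T | T | F | F | F
T | T | T | T | T | T | T
The columns for φ and ψ agree on every row, so they are logically equivalent.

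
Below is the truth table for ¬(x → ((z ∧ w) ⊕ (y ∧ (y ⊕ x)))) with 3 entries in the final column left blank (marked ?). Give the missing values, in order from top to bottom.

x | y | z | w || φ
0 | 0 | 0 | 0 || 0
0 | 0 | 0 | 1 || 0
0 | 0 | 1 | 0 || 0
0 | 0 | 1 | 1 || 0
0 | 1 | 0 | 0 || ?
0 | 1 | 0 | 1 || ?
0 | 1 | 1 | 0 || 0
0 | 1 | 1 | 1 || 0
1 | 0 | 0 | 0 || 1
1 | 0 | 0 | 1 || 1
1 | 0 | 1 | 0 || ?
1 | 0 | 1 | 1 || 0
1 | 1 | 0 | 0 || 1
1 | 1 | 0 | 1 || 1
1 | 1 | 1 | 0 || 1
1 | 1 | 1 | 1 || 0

Row x=0, y=1, z=0, w=0: ((z ∧ w) ⊕ (y ∧ (y ⊕ x))) = 1, (x → ((z ∧ w) ⊕ (y ∧ (y ⊕ x)))) = 1, so the formula = 0.
Row x=0, y=1, z=0, w=1: ((z ∧ w) ⊕ (y ∧ (y ⊕ x))) = 1, (x → ((z ∧ w) ⊕ (y ∧ (y ⊕ x)))) = 1, so the formula = 0.
Row x=1, y=0, z=1, w=0: ((z ∧ w) ⊕ (y ∧ (y ⊕ x))) = 0, (x → ((z ∧ w) ⊕ (y ∧ (y ⊕ x)))) = 0, so the formula = 1.

0, 0, 1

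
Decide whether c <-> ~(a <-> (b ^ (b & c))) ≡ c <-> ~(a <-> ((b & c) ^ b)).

a | b | c | φ | ψ
- | - | - | - | -
T | T | T | T | T
T | T | F | T | T
T | F | T | T | T
T | F | F | F | F
F | T | T | F | F
F | T | F | F | F
F | F | T | F | F
F | F | F | T | T
The columns for φ and ψ agree on every row, so they are logically equivalent.

equivalent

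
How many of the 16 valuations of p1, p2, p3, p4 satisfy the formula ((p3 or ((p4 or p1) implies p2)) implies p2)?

11

p1  p2  p3  p4  |  φ
F   F   F   F   |  F
F   F   F   T   |  T
F   F   T   F   |  F
F   F   T   T   |  F
F   T   F   F   |  T
F   T   F   T   |  T
F   T   T   F   |  T
F   T   T   T   |  T
T   F   F   F   |  T
T   F   F   T   |  T
T   F   T   F   |  F
T   F   T   T   |  F
T   T   F   F   |  T
T   T   F   T   |  T
T   T   T   F   |  T
T   T   T   T   |  T
The formula is true on 11 of the 16 rows.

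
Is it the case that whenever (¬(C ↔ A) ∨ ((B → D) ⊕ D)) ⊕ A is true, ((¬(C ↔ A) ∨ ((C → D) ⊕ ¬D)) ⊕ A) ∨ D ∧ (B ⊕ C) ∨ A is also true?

no

A | B | C | D || φ | ψ
1 | 1 | 1 | 1 || 1 | 1
1 | 1 | 1 | 0 || 1 | 1
1 | 1 | 0 | 1 || 0 | 1
1 | 1 | 0 | 0 || 0 | 1
1 | 0 | 1 | 1 || 1 | 1
1 | 0 | 1 | 0 || 0 | 1
1 | 0 | 0 | 1 || 0 | 1
1 | 0 | 0 | 0 || 0 | 1
0 | 1 | 1 | 1 || 1 | 1
0 | 1 | 1 | 0 || 1 | 1
0 | 1 | 0 | 1 || 0 | 1
0 | 1 | 0 | 0 || 0 | 0
0 | 0 | 1 | 1 || 1 | 1
0 | 0 | 1 | 0 || 1 | 1
0 | 0 | 0 | 1 || 0 | 1
0 | 0 | 0 | 0 || 1 | 0
At A=0, B=0, C=0, D=0 we have φ true but ψ false, so φ does not entail ψ.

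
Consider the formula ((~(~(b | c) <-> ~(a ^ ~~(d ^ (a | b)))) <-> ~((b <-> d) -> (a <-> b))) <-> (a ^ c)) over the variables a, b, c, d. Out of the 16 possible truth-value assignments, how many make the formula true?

  a   |   b   |   c   |   d   |   φ  
----- | ----- | ----- | ----- | -----
 True |  True |  True |  True | False
 True |  True |  True | False |  True
 True |  True | False |  True |  True
 True |  True | False | False | False
 True | False |  True |  True | False
 True | False |  True | False | False
 True | False | False |  True | False
 True | False | False | False | False
False |  True |  True |  True |  True
False |  True |  True | False |  True
False |  True | False |  True | False
False |  True | False | False | False
False | False |  True |  True |  True
False | False |  True | False | False
False | False | False |  True |  True
False | False | False | False | False
The formula is true on 6 of the 16 rows.

6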